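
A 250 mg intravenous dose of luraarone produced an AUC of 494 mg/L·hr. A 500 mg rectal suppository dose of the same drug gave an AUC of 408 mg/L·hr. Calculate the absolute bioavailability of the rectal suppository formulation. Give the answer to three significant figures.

F = (AUC_ev / D_ev) / (AUC_iv / D_iv)
  = (408/500) / (494/250)
  = 0.816 / 1.976 = 0.4130

F = 0.413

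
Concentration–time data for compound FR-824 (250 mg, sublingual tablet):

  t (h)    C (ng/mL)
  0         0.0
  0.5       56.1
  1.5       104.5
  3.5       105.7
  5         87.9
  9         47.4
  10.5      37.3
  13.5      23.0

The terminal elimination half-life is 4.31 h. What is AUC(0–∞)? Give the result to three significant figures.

Trapezoidal AUC_0→13.5:
  [0→0.5]: (0.0+56.1)/2 × 0.5 = 14.025
  [0.5→1.5]: (56.1+104.5)/2 × 1 = 80.3
  [1.5→3.5]: (104.5+105.7)/2 × 2 = 210.2
  [3.5→5]: (105.7+87.9)/2 × 1.5 = 145.2
  [5→9]: (87.9+47.4)/2 × 4 = 270.6
  [9→10.5]: (47.4+37.3)/2 × 1.5 = 63.525
  [10.5→13.5]: (37.3+23.0)/2 × 3 = 90.45
  Sum = 874.3 ng/mL·h
k_e = ln2 / t½ = 0.693147 / 4.31 = 0.1608 h^-1
Extrapolated tail: C_last / k_e = 23.0 / 0.1608 = 143.035
AUC_0→∞ = 874.3 + 143.035 = 1017.335 ng/mL·h

AUC = 1020 ng/mL·h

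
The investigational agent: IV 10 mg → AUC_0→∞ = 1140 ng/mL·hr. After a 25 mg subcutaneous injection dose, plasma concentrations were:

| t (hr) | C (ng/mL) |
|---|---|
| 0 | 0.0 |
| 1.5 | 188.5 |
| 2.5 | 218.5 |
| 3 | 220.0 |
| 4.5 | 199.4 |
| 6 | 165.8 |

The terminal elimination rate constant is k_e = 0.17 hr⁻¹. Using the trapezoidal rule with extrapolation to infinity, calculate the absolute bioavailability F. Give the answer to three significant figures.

Trapezoidal AUC_0→6 (subcutaneous injection):
  [0→1.5]: (0.0+188.5)/2 × 1.5 = 141.375
  [1.5→2.5]: (188.5+218.5)/2 × 1 = 203.5
  [2.5→3]: (218.5+220.0)/2 × 0.5 = 109.625
  [3→4.5]: (220.0+199.4)/2 × 1.5 = 314.55
  [4.5→6]: (199.4+165.8)/2 × 1.5 = 273.9
  Sum = 1042.95 ng/mL·hr
Tail: C_last/k_e = 165.8/0.17 = 975.294
AUC_0→∞ (subcutaneous injection) = 1042.95 + 975.294 = 2018.244 ng/mL·hr
F = (AUC_ev/D_ev)/(AUC_iv/D_iv) = (2018.244/25)/(1140/10) = 80.72976/114 = 0.7082

F = 0.708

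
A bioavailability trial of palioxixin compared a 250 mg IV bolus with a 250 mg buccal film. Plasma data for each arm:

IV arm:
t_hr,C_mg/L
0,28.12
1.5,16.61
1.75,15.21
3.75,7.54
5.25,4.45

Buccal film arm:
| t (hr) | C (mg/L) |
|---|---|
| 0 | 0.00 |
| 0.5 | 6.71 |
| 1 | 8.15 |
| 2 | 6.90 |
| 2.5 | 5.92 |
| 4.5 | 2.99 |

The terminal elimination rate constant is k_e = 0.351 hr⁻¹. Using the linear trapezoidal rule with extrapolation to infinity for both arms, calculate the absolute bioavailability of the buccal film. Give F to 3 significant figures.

F = 0.409

Trapezoidal AUC_0→5.25 (IV):
  [0→1.5]: (28.12+16.61)/2 × 1.5 = 33.5475
  [1.5→1.75]: (16.61+15.21)/2 × 0.25 = 3.9775
  [1.75→3.75]: (15.21+7.54)/2 × 2 = 22.75
  [3.75→5.25]: (7.54+4.45)/2 × 1.5 = 8.9925
  Sum = 69.2675 mg/L·hr
IV tail: 4.45/0.351 = 12.678; AUC_iv,0→∞ = 69.2675 + 12.678 = 81.9455 mg/L·hr
Trapezoidal AUC_0→4.5 (buccal film):
  [0→0.5]: (0.00+6.71)/2 × 0.5 = 1.6775
  [0.5→1]: (6.71+8.15)/2 × 0.5 = 3.715
  [1→2]: (8.15+6.90)/2 × 1 = 7.525
  [2→2.5]: (6.90+5.92)/2 × 0.5 = 3.205
  [2.5→4.5]: (5.92+2.99)/2 × 2 = 8.91
  Sum = 25.0325 mg/L·hr
buccal film tail: 2.99/0.351 = 8.519; AUC_ev,0→∞ = 25.0325 + 8.519 = 33.5515 mg/L·hr
F = (AUC_ev/D_ev)/(AUC_iv/D_iv) = (33.5515/250)/(81.9455/250) = 0.134206/0.327782 = 0.4094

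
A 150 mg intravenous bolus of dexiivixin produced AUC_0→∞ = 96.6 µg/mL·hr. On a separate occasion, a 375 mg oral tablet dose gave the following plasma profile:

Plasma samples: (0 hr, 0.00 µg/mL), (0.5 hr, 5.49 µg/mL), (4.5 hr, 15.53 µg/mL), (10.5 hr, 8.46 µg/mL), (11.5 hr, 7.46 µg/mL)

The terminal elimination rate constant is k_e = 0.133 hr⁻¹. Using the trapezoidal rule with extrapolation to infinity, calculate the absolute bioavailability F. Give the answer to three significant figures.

Trapezoidal AUC_0→11.5 (oral tablet):
  [0→0.5]: (0.00+5.49)/2 × 0.5 = 1.3725
  [0.5→4.5]: (5.49+15.53)/2 × 4 = 42.04
  [4.5→10.5]: (15.53+8.46)/2 × 6 = 71.97
  [10.5→11.5]: (8.46+7.46)/2 × 1 = 7.96
  Sum = 123.3425 µg/mL·hr
Tail: C_last/k_e = 7.46/0.133 = 56.090
AUC_0→∞ (oral tablet) = 123.3425 + 56.090 = 179.4325 µg/mL·hr
F = (AUC_ev/D_ev)/(AUC_iv/D_iv) = (179.4325/375)/(96.6/150) = 0.478487/0.644 = 0.7430

F = 0.743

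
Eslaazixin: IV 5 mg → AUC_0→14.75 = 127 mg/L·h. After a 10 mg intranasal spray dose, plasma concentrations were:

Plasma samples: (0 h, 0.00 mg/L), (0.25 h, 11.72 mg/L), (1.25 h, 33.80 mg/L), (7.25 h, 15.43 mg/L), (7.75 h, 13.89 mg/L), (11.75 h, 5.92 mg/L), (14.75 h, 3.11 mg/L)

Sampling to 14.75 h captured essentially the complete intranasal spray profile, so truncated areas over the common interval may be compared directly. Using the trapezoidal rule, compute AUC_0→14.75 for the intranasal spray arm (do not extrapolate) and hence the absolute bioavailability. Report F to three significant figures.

Trapezoidal AUC_0→14.75 (intranasal spray):
  [0→0.25]: (0.00+11.72)/2 × 0.25 = 1.465
  [0.25→1.25]: (11.72+33.80)/2 × 1 = 22.76
  [1.25→7.25]: (33.80+15.43)/2 × 6 = 147.69
  [7.25→7.75]: (15.43+13.89)/2 × 0.5 = 7.33
  [7.75→11.75]: (13.89+5.92)/2 × 4 = 39.62
  [11.75→14.75]: (5.92+3.11)/2 × 3 = 13.545
  Sum = 232.41 mg/L·h
F = (AUC_ev/D_ev)/(AUC_iv/D_iv) = (232.41/10)/(127/5) = 23.241/25.4 = 0.9150

F = 0.915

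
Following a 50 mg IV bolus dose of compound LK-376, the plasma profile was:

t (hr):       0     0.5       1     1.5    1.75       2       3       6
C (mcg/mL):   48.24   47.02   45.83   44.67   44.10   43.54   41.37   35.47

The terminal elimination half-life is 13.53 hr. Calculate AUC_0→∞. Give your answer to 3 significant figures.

AUC = 942 mcg/mL·hr

Trapezoidal AUC_0→6:
  [0→0.5]: (48.24+47.02)/2 × 0.5 = 23.815
  [0.5→1]: (47.02+45.83)/2 × 0.5 = 23.2125
  [1→1.5]: (45.83+44.67)/2 × 0.5 = 22.625
  [1.5→1.75]: (44.67+44.10)/2 × 0.25 = 11.09625
  [1.75→2]: (44.10+43.54)/2 × 0.25 = 10.955
  [2→3]: (43.54+41.37)/2 × 1 = 42.455
  [3→6]: (41.37+35.47)/2 × 3 = 115.26
  Sum = 249.41875 mcg/mL·hr
k_e = ln2 / t½ = 0.693147 / 13.53 = 0.0512 hr^-1
Extrapolated tail: C_last / k_e = 35.47 / 0.0512 = 692.773
AUC_0→∞ = 249.41875 + 692.773 = 942.19175 mcg/mL·hr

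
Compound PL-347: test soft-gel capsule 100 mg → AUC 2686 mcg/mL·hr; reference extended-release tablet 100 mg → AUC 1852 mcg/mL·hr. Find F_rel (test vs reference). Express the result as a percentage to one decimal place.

F_rel = (AUC_test/D_test) / (AUC_ref/D_ref)
      = (2686/100) / (1852/100)
      = 26.86 / 18.52 = 1.4503 = 145.03%

F_rel = 145.0%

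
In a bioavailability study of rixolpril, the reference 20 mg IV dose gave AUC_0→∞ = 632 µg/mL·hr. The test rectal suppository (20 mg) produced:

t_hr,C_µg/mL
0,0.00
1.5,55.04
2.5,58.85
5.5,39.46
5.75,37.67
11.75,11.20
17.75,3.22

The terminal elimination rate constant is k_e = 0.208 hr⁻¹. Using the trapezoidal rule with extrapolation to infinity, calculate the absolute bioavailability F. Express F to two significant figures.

F = 0.73

Trapezoidal AUC_0→17.75 (rectal suppository):
  [0→1.5]: (0.00+55.04)/2 × 1.5 = 41.28
  [1.5→2.5]: (55.04+58.85)/2 × 1 = 56.945
  [2.5→5.5]: (58.85+39.46)/2 × 3 = 147.465
  [5.5→5.75]: (39.46+37.67)/2 × 0.25 = 9.64125
  [5.75→11.75]: (37.67+11.20)/2 × 6 = 146.61
  [11.75→17.75]: (11.20+3.22)/2 × 6 = 43.26
  Sum = 445.20125 µg/mL·hr
Tail: C_last/k_e = 3.22/0.208 = 15.481
AUC_0→∞ (rectal suppository) = 445.20125 + 15.481 = 460.68225 µg/mL·hr
F = (AUC_ev/D_ev)/(AUC_iv/D_iv) = (460.68225/20)/(632/20) = 23.0341/31.6 = 0.7289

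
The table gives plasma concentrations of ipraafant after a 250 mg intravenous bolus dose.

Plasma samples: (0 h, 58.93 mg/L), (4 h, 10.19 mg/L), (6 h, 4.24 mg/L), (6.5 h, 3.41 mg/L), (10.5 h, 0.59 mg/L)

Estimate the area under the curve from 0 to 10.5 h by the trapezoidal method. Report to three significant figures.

Trapezoidal AUC_0→10.5:
  [0→4]: (58.93+10.19)/2 × 4 = 138.24
  [4→6]: (10.19+4.24)/2 × 2 = 14.43
  [6→6.5]: (4.24+3.41)/2 × 0.5 = 1.9125
  [6.5→10.5]: (3.41+0.59)/2 × 4 = 8.0
  Sum = 162.5825 mg/L·h

AUC = 163 mg/L·h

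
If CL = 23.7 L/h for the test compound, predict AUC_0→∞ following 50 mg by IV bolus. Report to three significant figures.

AUC = 2.11 mg/L·h

AUC_0→∞ = Dose_iv / CL
        = 50 / 23.7 = 2.1097 mg/L·h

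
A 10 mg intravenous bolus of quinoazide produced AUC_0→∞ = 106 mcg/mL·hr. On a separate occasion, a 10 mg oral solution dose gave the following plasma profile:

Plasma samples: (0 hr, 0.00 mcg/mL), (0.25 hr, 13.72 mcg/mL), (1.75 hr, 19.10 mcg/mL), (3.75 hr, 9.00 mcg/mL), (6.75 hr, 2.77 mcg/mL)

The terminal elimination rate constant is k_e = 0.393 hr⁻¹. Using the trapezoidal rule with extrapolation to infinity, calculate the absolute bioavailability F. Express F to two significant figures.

Trapezoidal AUC_0→6.75 (oral solution):
  [0→0.25]: (0.00+13.72)/2 × 0.25 = 1.715
  [0.25→1.75]: (13.72+19.10)/2 × 1.5 = 24.615
  [1.75→3.75]: (19.10+9.00)/2 × 2 = 28.1
  [3.75→6.75]: (9.00+2.77)/2 × 3 = 17.655
  Sum = 72.085 mcg/mL·hr
Tail: C_last/k_e = 2.77/0.393 = 7.048
AUC_0→∞ (oral solution) = 72.085 + 7.048 = 79.133 mcg/mL·hr
F = (AUC_ev/D_ev)/(AUC_iv/D_iv) = (79.133/10)/(106/10) = 7.9133/10.6 = 0.7465

F = 0.75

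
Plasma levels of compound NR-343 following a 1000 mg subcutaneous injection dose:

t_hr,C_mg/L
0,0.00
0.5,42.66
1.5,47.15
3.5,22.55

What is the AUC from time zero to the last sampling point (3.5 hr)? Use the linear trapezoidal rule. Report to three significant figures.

AUC = 125 mg/L·hr

Trapezoidal AUC_0→3.5:
  [0→0.5]: (0.00+42.66)/2 × 0.5 = 10.665
  [0.5→1.5]: (42.66+47.15)/2 × 1 = 44.905
  [1.5→3.5]: (47.15+22.55)/2 × 2 = 69.7
  Sum = 125.27 mg/L·hr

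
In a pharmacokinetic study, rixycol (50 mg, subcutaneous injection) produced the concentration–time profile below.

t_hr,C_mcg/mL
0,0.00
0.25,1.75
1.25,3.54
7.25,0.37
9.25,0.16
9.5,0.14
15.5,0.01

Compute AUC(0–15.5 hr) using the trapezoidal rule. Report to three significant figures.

AUC = 15.6 mcg/mL·hr

Trapezoidal AUC_0→15.5:
  [0→0.25]: (0.00+1.75)/2 × 0.25 = 0.21875
  [0.25→1.25]: (1.75+3.54)/2 × 1 = 2.645
  [1.25→7.25]: (3.54+0.37)/2 × 6 = 11.73
  [7.25→9.25]: (0.37+0.16)/2 × 2 = 0.53
  [9.25→9.5]: (0.16+0.14)/2 × 0.25 = 0.0375
  [9.5→15.5]: (0.14+0.01)/2 × 6 = 0.45
  Sum = 15.61125 mcg/mL·hr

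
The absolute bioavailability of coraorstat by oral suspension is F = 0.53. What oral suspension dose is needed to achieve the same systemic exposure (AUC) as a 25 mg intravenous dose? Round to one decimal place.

D_oral = 47.2 mg

For equal systemic exposure: F × D_ev = D_iv
D_ev = D_iv / F = 25 / 0.53 = 47.1698 mg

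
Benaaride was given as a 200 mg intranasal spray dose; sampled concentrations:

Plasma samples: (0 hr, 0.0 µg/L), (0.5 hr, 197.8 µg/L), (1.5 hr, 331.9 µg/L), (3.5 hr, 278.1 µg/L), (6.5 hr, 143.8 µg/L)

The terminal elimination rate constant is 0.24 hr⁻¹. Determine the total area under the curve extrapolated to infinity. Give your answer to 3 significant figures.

Trapezoidal AUC_0→6.5:
  [0→0.5]: (0.0+197.8)/2 × 0.5 = 49.45
  [0.5→1.5]: (197.8+331.9)/2 × 1 = 264.85
  [1.5→3.5]: (331.9+278.1)/2 × 2 = 610.0
  [3.5→6.5]: (278.1+143.8)/2 × 3 = 632.85
  Sum = 1557.15 µg/L·hr
Extrapolated tail: C_last / k_e = 143.8 / 0.24 = 599.167
AUC_0→∞ = 1557.15 + 599.167 = 2156.317 µg/L·hr

AUC = 2160 µg/L·hr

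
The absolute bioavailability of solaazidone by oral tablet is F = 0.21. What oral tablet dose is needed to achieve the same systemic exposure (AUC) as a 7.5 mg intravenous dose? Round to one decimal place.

D_oral = 35.7 mg

For equal systemic exposure: F × D_ev = D_iv
D_ev = D_iv / F = 7.5 / 0.21 = 35.7143 mg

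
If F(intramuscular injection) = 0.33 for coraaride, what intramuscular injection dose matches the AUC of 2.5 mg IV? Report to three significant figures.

D_intramuscular = 7.58 mg

For equal systemic exposure: F × D_ev = D_iv
D_ev = D_iv / F = 2.5 / 0.33 = 7.57576 mg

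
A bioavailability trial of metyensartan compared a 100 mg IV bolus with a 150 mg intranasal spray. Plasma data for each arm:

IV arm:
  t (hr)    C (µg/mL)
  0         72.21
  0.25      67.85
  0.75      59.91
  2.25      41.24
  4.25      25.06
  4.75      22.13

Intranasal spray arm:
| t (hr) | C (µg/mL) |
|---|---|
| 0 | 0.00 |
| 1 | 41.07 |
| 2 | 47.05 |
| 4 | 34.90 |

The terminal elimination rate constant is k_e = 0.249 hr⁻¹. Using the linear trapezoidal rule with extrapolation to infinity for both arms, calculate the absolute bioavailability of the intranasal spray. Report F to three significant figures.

F = 0.654

Trapezoidal AUC_0→4.75 (IV):
  [0→0.25]: (72.21+67.85)/2 × 0.25 = 17.5075
  [0.25→0.75]: (67.85+59.91)/2 × 0.5 = 31.94
  [0.75→2.25]: (59.91+41.24)/2 × 1.5 = 75.8625
  [2.25→4.25]: (41.24+25.06)/2 × 2 = 66.3
  [4.25→4.75]: (25.06+22.13)/2 × 0.5 = 11.7975
  Sum = 203.4075 µg/mL·hr
IV tail: 22.13/0.249 = 88.876; AUC_iv,0→∞ = 203.4075 + 88.876 = 292.2835 µg/mL·hr
Trapezoidal AUC_0→4 (intranasal spray):
  [0→1]: (0.00+41.07)/2 × 1 = 20.535
  [1→2]: (41.07+47.05)/2 × 1 = 44.06
  [2→4]: (47.05+34.90)/2 × 2 = 81.95
  Sum = 146.545 µg/mL·hr
intranasal spray tail: 34.90/0.249 = 140.161; AUC_ev,0→∞ = 146.545 + 140.161 = 286.706 µg/mL·hr
F = (AUC_ev/D_ev)/(AUC_iv/D_iv) = (286.706/150)/(292.2835/100) = 1.91137/2.922835 = 0.6539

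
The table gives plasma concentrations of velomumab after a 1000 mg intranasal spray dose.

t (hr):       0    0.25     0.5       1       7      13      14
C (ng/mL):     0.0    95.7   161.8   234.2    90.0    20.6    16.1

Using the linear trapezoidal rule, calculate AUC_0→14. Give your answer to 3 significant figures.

AUC = 1470 ng/mL·hr

Trapezoidal AUC_0→14:
  [0→0.25]: (0.0+95.7)/2 × 0.25 = 11.9625
  [0.25→0.5]: (95.7+161.8)/2 × 0.25 = 32.1875
  [0.5→1]: (161.8+234.2)/2 × 0.5 = 99.0
  [1→7]: (234.2+90.0)/2 × 6 = 972.6
  [7→13]: (90.0+20.6)/2 × 6 = 331.8
  [13→14]: (20.6+16.1)/2 × 1 = 18.35
  Sum = 1465.9 ng/mL·hr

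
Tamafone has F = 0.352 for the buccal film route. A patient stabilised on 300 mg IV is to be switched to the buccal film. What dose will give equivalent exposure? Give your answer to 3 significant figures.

For equal systemic exposure: F × D_ev = D_iv
D_ev = D_iv / F = 300 / 0.352 = 852.273 mg

D_buccal = 852 mg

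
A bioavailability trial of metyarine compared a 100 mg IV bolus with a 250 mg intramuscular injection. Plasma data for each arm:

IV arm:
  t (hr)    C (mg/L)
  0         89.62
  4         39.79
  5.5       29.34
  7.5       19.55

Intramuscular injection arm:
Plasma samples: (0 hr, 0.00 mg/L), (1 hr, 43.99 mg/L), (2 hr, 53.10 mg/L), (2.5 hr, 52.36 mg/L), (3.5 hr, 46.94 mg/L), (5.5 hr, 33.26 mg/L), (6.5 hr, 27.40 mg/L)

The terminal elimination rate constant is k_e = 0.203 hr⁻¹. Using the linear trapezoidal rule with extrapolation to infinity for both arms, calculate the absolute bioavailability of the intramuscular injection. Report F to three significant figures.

Trapezoidal AUC_0→7.5 (IV):
  [0→4]: (89.62+39.79)/2 × 4 = 258.82
  [4→5.5]: (39.79+29.34)/2 × 1.5 = 51.8475
  [5.5→7.5]: (29.34+19.55)/2 × 2 = 48.89
  Sum = 359.5575 mg/L·hr
IV tail: 19.55/0.203 = 96.305; AUC_iv,0→∞ = 359.5575 + 96.305 = 455.8625 mg/L·hr
Trapezoidal AUC_0→6.5 (intramuscular injection):
  [0→1]: (0.00+43.99)/2 × 1 = 21.995
  [1→2]: (43.99+53.10)/2 × 1 = 48.545
  [2→2.5]: (53.10+52.36)/2 × 0.5 = 26.365
  [2.5→3.5]: (52.36+46.94)/2 × 1 = 49.65
  [3.5→5.5]: (46.94+33.26)/2 × 2 = 80.2
  [5.5→6.5]: (33.26+27.40)/2 × 1 = 30.33
  Sum = 257.085 mg/L·hr
intramuscular injection tail: 27.40/0.203 = 134.975; AUC_ev,0→∞ = 257.085 + 134.975 = 392.06 mg/L·hr
F = (AUC_ev/D_ev)/(AUC_iv/D_iv) = (392.06/250)/(455.8625/100) = 1.56824/4.558625 = 0.3440

F = 0.344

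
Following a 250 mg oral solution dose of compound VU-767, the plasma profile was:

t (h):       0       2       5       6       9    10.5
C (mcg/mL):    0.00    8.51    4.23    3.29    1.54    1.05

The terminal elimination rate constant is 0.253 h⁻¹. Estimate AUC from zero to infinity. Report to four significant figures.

AUC = 44.72 mcg/mL·h

Trapezoidal AUC_0→10.5:
  [0→2]: (0.00+8.51)/2 × 2 = 8.51
  [2→5]: (8.51+4.23)/2 × 3 = 19.11
  [5→6]: (4.23+3.29)/2 × 1 = 3.76
  [6→9]: (3.29+1.54)/2 × 3 = 7.245
  [9→10.5]: (1.54+1.05)/2 × 1.5 = 1.9425
  Sum = 40.5675 mcg/mL·h
Extrapolated tail: C_last / k_e = 1.05 / 0.253 = 4.150
AUC_0→∞ = 40.5675 + 4.150 = 44.7175 mcg/mL·h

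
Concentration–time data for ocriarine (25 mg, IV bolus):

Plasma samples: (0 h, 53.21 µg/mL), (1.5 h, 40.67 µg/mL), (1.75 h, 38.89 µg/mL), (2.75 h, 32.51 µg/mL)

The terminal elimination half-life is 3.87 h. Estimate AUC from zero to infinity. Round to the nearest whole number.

Trapezoidal AUC_0→2.75:
  [0→1.5]: (53.21+40.67)/2 × 1.5 = 70.41
  [1.5→1.75]: (40.67+38.89)/2 × 0.25 = 9.945
  [1.75→2.75]: (38.89+32.51)/2 × 1 = 35.7
  Sum = 116.055 µg/mL·h
k_e = ln2 / t½ = 0.693147 / 3.87 = 0.1791 h^-1
Extrapolated tail: C_last / k_e = 32.51 / 0.1791 = 181.519
AUC_0→∞ = 116.055 + 181.519 = 297.574 µg/mL·h

AUC = 298 µg/mL·h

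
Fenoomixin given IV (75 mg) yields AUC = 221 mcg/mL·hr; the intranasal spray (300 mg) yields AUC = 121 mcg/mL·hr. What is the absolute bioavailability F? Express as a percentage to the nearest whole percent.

F = 14%

F = (AUC_ev / D_ev) / (AUC_iv / D_iv)
  = (121/300) / (221/75)
  = 0.403333 / 2.94667 = 0.1369
  = 13.69%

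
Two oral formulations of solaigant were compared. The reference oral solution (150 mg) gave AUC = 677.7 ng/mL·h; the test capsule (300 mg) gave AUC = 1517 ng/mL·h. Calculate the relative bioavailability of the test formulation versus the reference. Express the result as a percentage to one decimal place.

F_rel = 111.9%

F_rel = (AUC_test/D_test) / (AUC_ref/D_ref)
      = (1517/300) / (677.7/150)
      = 5.05667 / 4.518 = 1.1192 = 111.92%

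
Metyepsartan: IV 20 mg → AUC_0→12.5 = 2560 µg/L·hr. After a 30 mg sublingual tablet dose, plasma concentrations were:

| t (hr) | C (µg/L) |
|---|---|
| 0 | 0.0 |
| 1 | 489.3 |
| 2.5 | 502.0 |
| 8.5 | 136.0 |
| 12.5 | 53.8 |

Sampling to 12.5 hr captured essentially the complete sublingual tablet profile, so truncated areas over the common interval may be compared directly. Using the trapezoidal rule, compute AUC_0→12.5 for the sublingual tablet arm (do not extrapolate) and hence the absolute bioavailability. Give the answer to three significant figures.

Trapezoidal AUC_0→12.5 (sublingual tablet):
  [0→1]: (0.0+489.3)/2 × 1 = 244.65
  [1→2.5]: (489.3+502.0)/2 × 1.5 = 743.475
  [2.5→8.5]: (502.0+136.0)/2 × 6 = 1914.0
  [8.5→12.5]: (136.0+53.8)/2 × 4 = 379.6
  Sum = 3281.725 µg/L·hr
F = (AUC_ev/D_ev)/(AUC_iv/D_iv) = (3281.725/30)/(2560/20) = 109.391/128 = 0.8546

F = 0.855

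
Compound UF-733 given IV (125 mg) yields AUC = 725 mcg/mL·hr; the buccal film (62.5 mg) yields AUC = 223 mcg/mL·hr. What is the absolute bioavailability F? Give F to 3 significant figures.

F = 0.615

F = (AUC_ev / D_ev) / (AUC_iv / D_iv)
  = (223/62.5) / (725/125)
  = 3.568 / 5.8 = 0.6152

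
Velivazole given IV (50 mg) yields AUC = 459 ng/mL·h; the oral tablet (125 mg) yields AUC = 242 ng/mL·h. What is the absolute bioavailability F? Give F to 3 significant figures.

F = 0.211

F = (AUC_ev / D_ev) / (AUC_iv / D_iv)
  = (242/125) / (459/50)
  = 1.936 / 9.18 = 0.2109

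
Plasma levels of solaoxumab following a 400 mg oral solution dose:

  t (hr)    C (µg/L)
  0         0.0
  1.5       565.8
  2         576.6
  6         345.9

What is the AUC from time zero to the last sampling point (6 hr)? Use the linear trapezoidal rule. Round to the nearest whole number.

AUC = 2555 µg/L·hr

Trapezoidal AUC_0→6:
  [0→1.5]: (0.0+565.8)/2 × 1.5 = 424.35
  [1.5→2]: (565.8+576.6)/2 × 0.5 = 285.6
  [2→6]: (576.6+345.9)/2 × 4 = 1845.0
  Sum = 2554.95 µg/L·hr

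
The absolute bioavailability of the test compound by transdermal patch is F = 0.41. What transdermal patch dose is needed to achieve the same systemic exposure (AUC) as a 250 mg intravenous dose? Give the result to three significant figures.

D_transdermal = 610 mg

For equal systemic exposure: F × D_ev = D_iv
D_ev = D_iv / F = 250 / 0.41 = 609.756 mg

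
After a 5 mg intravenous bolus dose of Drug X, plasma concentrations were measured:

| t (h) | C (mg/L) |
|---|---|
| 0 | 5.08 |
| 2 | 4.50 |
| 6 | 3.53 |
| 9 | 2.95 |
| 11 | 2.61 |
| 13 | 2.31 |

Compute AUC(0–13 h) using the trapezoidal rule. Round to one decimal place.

AUC = 45.8 mg/L·h

Trapezoidal AUC_0→13:
  [0→2]: (5.08+4.50)/2 × 2 = 9.58
  [2→6]: (4.50+3.53)/2 × 4 = 16.06
  [6→9]: (3.53+2.95)/2 × 3 = 9.72
  [9→11]: (2.95+2.61)/2 × 2 = 5.56
  [11→13]: (2.61+2.31)/2 × 2 = 4.92
  Sum = 45.84 mg/L·h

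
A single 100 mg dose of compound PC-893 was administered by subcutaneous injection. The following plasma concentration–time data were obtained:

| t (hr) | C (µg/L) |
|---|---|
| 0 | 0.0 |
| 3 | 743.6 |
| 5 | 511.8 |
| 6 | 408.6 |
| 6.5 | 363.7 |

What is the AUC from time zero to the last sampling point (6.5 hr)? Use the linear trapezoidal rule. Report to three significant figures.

Trapezoidal AUC_0→6.5:
  [0→3]: (0.0+743.6)/2 × 3 = 1115.4
  [3→5]: (743.6+511.8)/2 × 2 = 1255.4
  [5→6]: (511.8+408.6)/2 × 1 = 460.2
  [6→6.5]: (408.6+363.7)/2 × 0.5 = 193.075
  Sum = 3024.075 µg/L·hr

AUC = 3020 µg/L·hr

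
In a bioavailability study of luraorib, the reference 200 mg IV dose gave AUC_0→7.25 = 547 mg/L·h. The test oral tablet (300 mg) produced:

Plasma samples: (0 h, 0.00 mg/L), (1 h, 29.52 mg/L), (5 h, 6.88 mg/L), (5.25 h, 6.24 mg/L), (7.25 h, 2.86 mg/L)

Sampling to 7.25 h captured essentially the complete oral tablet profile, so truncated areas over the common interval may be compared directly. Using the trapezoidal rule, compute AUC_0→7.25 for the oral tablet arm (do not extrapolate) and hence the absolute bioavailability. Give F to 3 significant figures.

Trapezoidal AUC_0→7.25 (oral tablet):
  [0→1]: (0.00+29.52)/2 × 1 = 14.76
  [1→5]: (29.52+6.88)/2 × 4 = 72.8
  [5→5.25]: (6.88+6.24)/2 × 0.25 = 1.64
  [5.25→7.25]: (6.24+2.86)/2 × 2 = 9.1
  Sum = 98.3 mg/L·h
F = (AUC_ev/D_ev)/(AUC_iv/D_iv) = (98.3/300)/(547/200) = 0.327667/2.735 = 0.1198

F = 0.120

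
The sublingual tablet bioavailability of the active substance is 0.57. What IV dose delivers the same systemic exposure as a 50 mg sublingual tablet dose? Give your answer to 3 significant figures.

D_iv = 28.5 mg

Systemic exposure from an extravascular dose = F × D_ev, so the equivalent IV dose is F × D_ev.
D_iv = F × D_ev = 0.57 × 50 = 28.5 mg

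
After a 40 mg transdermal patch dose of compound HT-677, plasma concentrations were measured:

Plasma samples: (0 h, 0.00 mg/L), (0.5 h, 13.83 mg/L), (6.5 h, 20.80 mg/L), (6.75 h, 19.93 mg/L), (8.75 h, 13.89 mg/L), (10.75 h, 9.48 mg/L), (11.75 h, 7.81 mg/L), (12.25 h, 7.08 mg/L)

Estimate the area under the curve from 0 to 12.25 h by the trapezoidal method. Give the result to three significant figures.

AUC = 182 mg/L·h

Trapezoidal AUC_0→12.25:
  [0→0.5]: (0.00+13.83)/2 × 0.5 = 3.4575
  [0.5→6.5]: (13.83+20.80)/2 × 6 = 103.89
  [6.5→6.75]: (20.80+19.93)/2 × 0.25 = 5.09125
  [6.75→8.75]: (19.93+13.89)/2 × 2 = 33.82
  [8.75→10.75]: (13.89+9.48)/2 × 2 = 23.37
  [10.75→11.75]: (9.48+7.81)/2 × 1 = 8.645
  [11.75→12.25]: (7.81+7.08)/2 × 0.5 = 3.7225
  Sum = 181.99625 mg/L·h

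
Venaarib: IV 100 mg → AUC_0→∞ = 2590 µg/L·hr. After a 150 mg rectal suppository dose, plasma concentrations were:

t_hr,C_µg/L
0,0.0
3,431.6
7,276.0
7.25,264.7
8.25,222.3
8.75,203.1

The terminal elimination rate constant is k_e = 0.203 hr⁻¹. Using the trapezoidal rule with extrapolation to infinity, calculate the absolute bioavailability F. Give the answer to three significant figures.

Trapezoidal AUC_0→8.75 (rectal suppository):
  [0→3]: (0.0+431.6)/2 × 3 = 647.4
  [3→7]: (431.6+276.0)/2 × 4 = 1415.2
  [7→7.25]: (276.0+264.7)/2 × 0.25 = 67.5875
  [7.25→8.25]: (264.7+222.3)/2 × 1 = 243.5
  [8.25→8.75]: (222.3+203.1)/2 × 0.5 = 106.35
  Sum = 2480.0375 µg/L·hr
Tail: C_last/k_e = 203.1/0.203 = 1000.493
AUC_0→∞ (rectal suppository) = 2480.0375 + 1000.493 = 3480.5305 µg/L·hr
F = (AUC_ev/D_ev)/(AUC_iv/D_iv) = (3480.5305/150)/(2590/100) = 23.2035/25.9 = 0.8959

F = 0.896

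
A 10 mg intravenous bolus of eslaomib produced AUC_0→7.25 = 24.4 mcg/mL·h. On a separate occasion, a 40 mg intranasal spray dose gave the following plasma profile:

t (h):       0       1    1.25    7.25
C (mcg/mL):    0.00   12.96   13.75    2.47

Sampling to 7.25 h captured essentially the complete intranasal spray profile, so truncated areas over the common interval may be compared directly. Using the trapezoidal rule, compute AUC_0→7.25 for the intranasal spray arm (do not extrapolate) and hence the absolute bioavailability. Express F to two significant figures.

Trapezoidal AUC_0→7.25 (intranasal spray):
  [0→1]: (0.00+12.96)/2 × 1 = 6.48
  [1→1.25]: (12.96+13.75)/2 × 0.25 = 3.33875
  [1.25→7.25]: (13.75+2.47)/2 × 6 = 48.66
  Sum = 58.47875 mcg/mL·h
F = (AUC_ev/D_ev)/(AUC_iv/D_iv) = (58.47875/40)/(24.4/10) = 1.46197/2.44 = 0.5992

F = 0.60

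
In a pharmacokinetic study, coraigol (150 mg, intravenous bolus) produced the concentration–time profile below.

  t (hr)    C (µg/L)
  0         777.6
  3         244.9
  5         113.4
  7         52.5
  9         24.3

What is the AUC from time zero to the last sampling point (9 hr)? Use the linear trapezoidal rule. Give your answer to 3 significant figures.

AUC = 2130 µg/L·hr

Trapezoidal AUC_0→9:
  [0→3]: (777.6+244.9)/2 × 3 = 1533.75
  [3→5]: (244.9+113.4)/2 × 2 = 358.3
  [5→7]: (113.4+52.5)/2 × 2 = 165.9
  [7→9]: (52.5+24.3)/2 × 2 = 76.8
  Sum = 2134.75 µg/L·hr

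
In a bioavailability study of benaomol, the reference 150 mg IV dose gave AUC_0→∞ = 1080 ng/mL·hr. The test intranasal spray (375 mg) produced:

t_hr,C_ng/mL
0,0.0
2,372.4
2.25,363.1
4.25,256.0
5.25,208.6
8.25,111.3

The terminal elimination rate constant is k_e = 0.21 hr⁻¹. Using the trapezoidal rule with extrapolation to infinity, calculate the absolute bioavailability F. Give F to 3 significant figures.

Trapezoidal AUC_0→8.25 (intranasal spray):
  [0→2]: (0.0+372.4)/2 × 2 = 372.4
  [2→2.25]: (372.4+363.1)/2 × 0.25 = 91.9375
  [2.25→4.25]: (363.1+256.0)/2 × 2 = 619.1
  [4.25→5.25]: (256.0+208.6)/2 × 1 = 232.3
  [5.25→8.25]: (208.6+111.3)/2 × 3 = 479.85
  Sum = 1795.5875 ng/mL·hr
Tail: C_last/k_e = 111.3/0.21 = 530.000
AUC_0→∞ (intranasal spray) = 1795.5875 + 530.000 = 2325.5875 ng/mL·hr
F = (AUC_ev/D_ev)/(AUC_iv/D_iv) = (2325.5875/375)/(1080/150) = 6.20157/7.2 = 0.8613

F = 0.861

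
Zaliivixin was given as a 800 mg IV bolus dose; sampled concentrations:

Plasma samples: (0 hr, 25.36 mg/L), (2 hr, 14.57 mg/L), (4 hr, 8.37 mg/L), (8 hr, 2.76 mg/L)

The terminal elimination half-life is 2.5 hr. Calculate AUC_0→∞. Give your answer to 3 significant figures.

Trapezoidal AUC_0→8:
  [0→2]: (25.36+14.57)/2 × 2 = 39.93
  [2→4]: (14.57+8.37)/2 × 2 = 22.94
  [4→8]: (8.37+2.76)/2 × 4 = 22.26
  Sum = 85.13 mg/L·hr
k_e = ln2 / t½ = 0.693147 / 2.5 = 0.2773 hr^-1
Extrapolated tail: C_last / k_e = 2.76 / 0.2773 = 9.953
AUC_0→∞ = 85.13 + 9.953 = 95.083 mg/L·hr

AUC = 95.1 mg/L·hr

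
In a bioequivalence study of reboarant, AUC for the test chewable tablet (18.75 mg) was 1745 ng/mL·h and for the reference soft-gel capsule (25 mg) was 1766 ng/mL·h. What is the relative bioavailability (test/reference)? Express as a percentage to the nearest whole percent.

F_rel = 132%

F_rel = (AUC_test/D_test) / (AUC_ref/D_ref)
      = (1745/18.75) / (1766/25)
      = 93.0667 / 70.64 = 1.3175 = 131.75%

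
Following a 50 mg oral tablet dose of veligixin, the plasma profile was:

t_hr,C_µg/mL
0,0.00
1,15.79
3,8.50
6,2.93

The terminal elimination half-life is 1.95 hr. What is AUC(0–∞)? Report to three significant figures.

AUC = 57.6 µg/mL·hr

Trapezoidal AUC_0→6:
  [0→1]: (0.00+15.79)/2 × 1 = 7.895
  [1→3]: (15.79+8.50)/2 × 2 = 24.29
  [3→6]: (8.50+2.93)/2 × 3 = 17.145
  Sum = 49.33 µg/mL·hr
k_e = ln2 / t½ = 0.693147 / 1.95 = 0.3555 hr^-1
Extrapolated tail: C_last / k_e = 2.93 / 0.3555 = 8.242
AUC_0→∞ = 49.33 + 8.242 = 57.572 µg/mL·hr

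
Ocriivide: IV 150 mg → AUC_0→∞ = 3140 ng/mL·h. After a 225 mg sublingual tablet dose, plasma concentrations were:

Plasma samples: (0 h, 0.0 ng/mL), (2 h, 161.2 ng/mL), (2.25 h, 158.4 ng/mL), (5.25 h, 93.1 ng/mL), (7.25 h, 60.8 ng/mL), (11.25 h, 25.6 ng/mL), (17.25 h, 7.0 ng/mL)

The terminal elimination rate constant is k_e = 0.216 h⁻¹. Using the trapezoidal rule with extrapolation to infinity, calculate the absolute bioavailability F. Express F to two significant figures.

Trapezoidal AUC_0→17.25 (sublingual tablet):
  [0→2]: (0.0+161.2)/2 × 2 = 161.2
  [2→2.25]: (161.2+158.4)/2 × 0.25 = 39.95
  [2.25→5.25]: (158.4+93.1)/2 × 3 = 377.25
  [5.25→7.25]: (93.1+60.8)/2 × 2 = 153.9
  [7.25→11.25]: (60.8+25.6)/2 × 4 = 172.8
  [11.25→17.25]: (25.6+7.0)/2 × 6 = 97.8
  Sum = 1002.9 ng/mL·h
Tail: C_last/k_e = 7.0/0.216 = 32.407
AUC_0→∞ (sublingual tablet) = 1002.9 + 32.407 = 1035.307 ng/mL·h
F = (AUC_ev/D_ev)/(AUC_iv/D_iv) = (1035.307/225)/(3140/150) = 4.60136/20.9333 = 0.2198

F = 0.22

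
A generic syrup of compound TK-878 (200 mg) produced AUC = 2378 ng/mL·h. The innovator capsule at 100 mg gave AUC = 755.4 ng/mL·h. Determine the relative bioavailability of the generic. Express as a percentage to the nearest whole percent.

F_rel = 157%

F_rel = (AUC_test/D_test) / (AUC_ref/D_ref)
      = (2378/200) / (755.4/100)
      = 11.89 / 7.554 = 1.5740 = 157.40%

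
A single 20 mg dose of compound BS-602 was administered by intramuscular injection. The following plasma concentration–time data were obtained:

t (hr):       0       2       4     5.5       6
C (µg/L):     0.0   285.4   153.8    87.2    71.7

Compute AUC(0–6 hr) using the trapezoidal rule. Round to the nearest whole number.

Trapezoidal AUC_0→6:
  [0→2]: (0.0+285.4)/2 × 2 = 285.4
  [2→4]: (285.4+153.8)/2 × 2 = 439.2
  [4→5.5]: (153.8+87.2)/2 × 1.5 = 180.75
  [5.5→6]: (87.2+71.7)/2 × 0.5 = 39.725
  Sum = 945.075 µg/L·hr

AUC = 945 µg/L·hr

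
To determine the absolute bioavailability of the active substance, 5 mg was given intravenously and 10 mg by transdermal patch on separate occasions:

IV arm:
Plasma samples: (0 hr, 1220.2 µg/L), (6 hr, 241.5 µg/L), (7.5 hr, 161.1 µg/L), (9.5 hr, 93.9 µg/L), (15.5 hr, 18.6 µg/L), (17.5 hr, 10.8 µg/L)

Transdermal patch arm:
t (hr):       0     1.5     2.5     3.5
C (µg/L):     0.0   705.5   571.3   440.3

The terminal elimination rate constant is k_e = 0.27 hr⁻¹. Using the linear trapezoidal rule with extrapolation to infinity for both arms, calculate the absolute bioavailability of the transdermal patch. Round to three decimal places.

Trapezoidal AUC_0→17.5 (IV):
  [0→6]: (1220.2+241.5)/2 × 6 = 4385.1
  [6→7.5]: (241.5+161.1)/2 × 1.5 = 301.95
  [7.5→9.5]: (161.1+93.9)/2 × 2 = 255.0
  [9.5→15.5]: (93.9+18.6)/2 × 6 = 337.5
  [15.5→17.5]: (18.6+10.8)/2 × 2 = 29.4
  Sum = 5308.95 µg/L·hr
IV tail: 10.8/0.27 = 40.000; AUC_iv,0→∞ = 5308.95 + 40.000 = 5348.95 µg/L·hr
Trapezoidal AUC_0→3.5 (transdermal patch):
  [0→1.5]: (0.0+705.5)/2 × 1.5 = 529.125
  [1.5→2.5]: (705.5+571.3)/2 × 1 = 638.4
  [2.5→3.5]: (571.3+440.3)/2 × 1 = 505.8
  Sum = 1673.325 µg/L·hr
transdermal patch tail: 440.3/0.27 = 1630.741; AUC_ev,0→∞ = 1673.325 + 1630.741 = 3304.066 µg/L·hr
F = (AUC_ev/D_ev)/(AUC_iv/D_iv) = (3304.066/10)/(5348.95/5) = 330.4066/1069.79 = 0.3089

F = 0.309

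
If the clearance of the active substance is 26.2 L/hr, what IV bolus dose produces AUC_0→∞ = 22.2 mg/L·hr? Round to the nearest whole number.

Dose = 582 mg

Dose_iv = CL × AUC_0→∞
     = 26.2 × 22.2 = 581.64 mg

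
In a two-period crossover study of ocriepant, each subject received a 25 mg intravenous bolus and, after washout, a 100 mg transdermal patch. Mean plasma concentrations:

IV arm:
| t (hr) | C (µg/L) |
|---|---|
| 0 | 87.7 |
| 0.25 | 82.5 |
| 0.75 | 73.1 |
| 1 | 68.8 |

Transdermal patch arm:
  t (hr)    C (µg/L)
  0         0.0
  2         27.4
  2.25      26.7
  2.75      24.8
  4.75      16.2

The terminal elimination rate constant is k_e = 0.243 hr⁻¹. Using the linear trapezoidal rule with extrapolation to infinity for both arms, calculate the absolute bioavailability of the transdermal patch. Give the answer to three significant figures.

Trapezoidal AUC_0→1 (IV):
  [0→0.25]: (87.7+82.5)/2 × 0.25 = 21.275
  [0.25→0.75]: (82.5+73.1)/2 × 0.5 = 38.9
  [0.75→1]: (73.1+68.8)/2 × 0.25 = 17.7375
  Sum = 77.9125 µg/L·hr
IV tail: 68.8/0.243 = 283.128; AUC_iv,0→∞ = 77.9125 + 283.128 = 361.0405 µg/L·hr
Trapezoidal AUC_0→4.75 (transdermal patch):
  [0→2]: (0.0+27.4)/2 × 2 = 27.4
  [2→2.25]: (27.4+26.7)/2 × 0.25 = 6.7625
  [2.25→2.75]: (26.7+24.8)/2 × 0.5 = 12.875
  [2.75→4.75]: (24.8+16.2)/2 × 2 = 41.0
  Sum = 88.0375 µg/L·hr
transdermal patch tail: 16.2/0.243 = 66.667; AUC_ev,0→∞ = 88.0375 + 66.667 = 154.7045 µg/L·hr
F = (AUC_ev/D_ev)/(AUC_iv/D_iv) = (154.7045/100)/(361.0405/25) = 1.547045/14.44162 = 0.1071

F = 0.107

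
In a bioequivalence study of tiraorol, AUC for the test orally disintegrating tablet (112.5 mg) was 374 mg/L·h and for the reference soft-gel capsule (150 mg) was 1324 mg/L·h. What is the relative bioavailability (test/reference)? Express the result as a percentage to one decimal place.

F_rel = (AUC_test/D_test) / (AUC_ref/D_ref)
      = (374/112.5) / (1324/150)
      = 3.32444 / 8.82667 = 0.3766 = 37.66%

F_rel = 37.7%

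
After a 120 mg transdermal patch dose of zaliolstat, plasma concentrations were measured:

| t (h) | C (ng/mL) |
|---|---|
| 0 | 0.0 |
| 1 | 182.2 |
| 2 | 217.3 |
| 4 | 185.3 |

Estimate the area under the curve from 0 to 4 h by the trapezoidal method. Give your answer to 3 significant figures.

AUC = 693 ng/mL·h

Trapezoidal AUC_0→4:
  [0→1]: (0.0+182.2)/2 × 1 = 91.1
  [1→2]: (182.2+217.3)/2 × 1 = 199.75
  [2→4]: (217.3+185.3)/2 × 2 = 402.6
  Sum = 693.45 ng/mL·h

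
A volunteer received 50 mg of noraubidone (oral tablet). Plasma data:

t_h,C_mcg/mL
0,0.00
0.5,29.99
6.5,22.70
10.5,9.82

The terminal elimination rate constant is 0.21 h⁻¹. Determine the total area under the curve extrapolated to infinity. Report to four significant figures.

AUC = 277.4 mcg/mL·h

Trapezoidal AUC_0→10.5:
  [0→0.5]: (0.00+29.99)/2 × 0.5 = 7.4975
  [0.5→6.5]: (29.99+22.70)/2 × 6 = 158.07
  [6.5→10.5]: (22.70+9.82)/2 × 4 = 65.04
  Sum = 230.6075 mcg/mL·h
Extrapolated tail: C_last / k_e = 9.82 / 0.21 = 46.762
AUC_0→∞ = 230.6075 + 46.762 = 277.3695 mcg/mL·h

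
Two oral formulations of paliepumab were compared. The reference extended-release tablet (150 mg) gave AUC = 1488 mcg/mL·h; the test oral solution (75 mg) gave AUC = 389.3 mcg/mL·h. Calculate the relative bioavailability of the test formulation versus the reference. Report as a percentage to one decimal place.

F_rel = (AUC_test/D_test) / (AUC_ref/D_ref)
      = (389.3/75) / (1488/150)
      = 5.19067 / 9.92 = 0.5233 = 52.33%

F_rel = 52.3%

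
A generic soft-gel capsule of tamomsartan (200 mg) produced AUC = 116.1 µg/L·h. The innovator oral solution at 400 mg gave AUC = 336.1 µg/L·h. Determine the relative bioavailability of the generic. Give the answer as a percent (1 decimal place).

F_rel = (AUC_test/D_test) / (AUC_ref/D_ref)
      = (116.1/200) / (336.1/400)
      = 0.5805 / 0.84025 = 0.6909 = 69.09%

F_rel = 69.1%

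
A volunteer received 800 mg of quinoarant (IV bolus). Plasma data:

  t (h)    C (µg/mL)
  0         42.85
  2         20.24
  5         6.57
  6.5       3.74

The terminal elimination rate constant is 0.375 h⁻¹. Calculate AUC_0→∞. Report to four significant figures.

Trapezoidal AUC_0→6.5:
  [0→2]: (42.85+20.24)/2 × 2 = 63.09
  [2→5]: (20.24+6.57)/2 × 3 = 40.215
  [5→6.5]: (6.57+3.74)/2 × 1.5 = 7.7325
  Sum = 111.0375 µg/mL·h
Extrapolated tail: C_last / k_e = 3.74 / 0.375 = 9.973
AUC_0→∞ = 111.0375 + 9.973 = 121.0105 µg/mL·h

AUC = 121.0 µg/mL·h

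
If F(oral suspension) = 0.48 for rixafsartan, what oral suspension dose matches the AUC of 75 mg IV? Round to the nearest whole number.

D_oral = 156 mg

For equal systemic exposure: F × D_ev = D_iv
D_ev = D_iv / F = 75 / 0.48 = 156.25 mg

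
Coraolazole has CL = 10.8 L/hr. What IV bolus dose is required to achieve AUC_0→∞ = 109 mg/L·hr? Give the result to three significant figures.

Dose = 1180 mg

Dose_iv = CL × AUC_0→∞
     = 10.8 × 109 = 1177.2 mg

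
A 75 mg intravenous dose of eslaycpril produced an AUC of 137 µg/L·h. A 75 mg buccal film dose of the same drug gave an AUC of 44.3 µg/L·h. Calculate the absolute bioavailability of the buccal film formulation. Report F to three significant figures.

F = (AUC_ev / D_ev) / (AUC_iv / D_iv)
  = (44.3/75) / (137/75)
  = 0.590667 / 1.82667 = 0.3234

F = 0.323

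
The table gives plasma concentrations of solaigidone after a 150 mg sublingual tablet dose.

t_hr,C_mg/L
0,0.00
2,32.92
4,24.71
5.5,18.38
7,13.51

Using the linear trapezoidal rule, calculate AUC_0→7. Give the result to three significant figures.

Trapezoidal AUC_0→7:
  [0→2]: (0.00+32.92)/2 × 2 = 32.92
  [2→4]: (32.92+24.71)/2 × 2 = 57.63
  [4→5.5]: (24.71+18.38)/2 × 1.5 = 32.3175
  [5.5→7]: (18.38+13.51)/2 × 1.5 = 23.9175
  Sum = 146.785 mg/L·hr

AUC = 147 mg/L·hr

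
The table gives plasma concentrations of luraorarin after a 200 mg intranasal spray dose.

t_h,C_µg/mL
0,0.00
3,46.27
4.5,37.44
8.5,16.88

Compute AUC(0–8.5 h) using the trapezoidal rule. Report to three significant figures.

Trapezoidal AUC_0→8.5:
  [0→3]: (0.00+46.27)/2 × 3 = 69.405
  [3→4.5]: (46.27+37.44)/2 × 1.5 = 62.7825
  [4.5→8.5]: (37.44+16.88)/2 × 4 = 108.64
  Sum = 240.8275 µg/mL·h

AUC = 241 µg/mL·h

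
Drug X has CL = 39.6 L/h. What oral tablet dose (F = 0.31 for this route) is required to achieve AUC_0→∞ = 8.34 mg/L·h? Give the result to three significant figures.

Dose = 1070 mg

Dose = CL × AUC_0→∞ / F
     = 39.6 × 8.34 / 0.31 = 1065.37 mg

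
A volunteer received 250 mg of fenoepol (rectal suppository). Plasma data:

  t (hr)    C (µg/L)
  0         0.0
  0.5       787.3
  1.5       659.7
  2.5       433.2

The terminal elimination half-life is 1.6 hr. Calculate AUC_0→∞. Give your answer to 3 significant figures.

Trapezoidal AUC_0→2.5:
  [0→0.5]: (0.0+787.3)/2 × 0.5 = 196.825
  [0.5→1.5]: (787.3+659.7)/2 × 1 = 723.5
  [1.5→2.5]: (659.7+433.2)/2 × 1 = 546.45
  Sum = 1466.775 µg/L·hr
k_e = ln2 / t½ = 0.693147 / 1.6 = 0.4332 hr^-1
Extrapolated tail: C_last / k_e = 433.2 / 0.4332 = 1000.000
AUC_0→∞ = 1466.775 + 1000.000 = 2466.775 µg/L·hr

AUC = 2470 µg/L·hr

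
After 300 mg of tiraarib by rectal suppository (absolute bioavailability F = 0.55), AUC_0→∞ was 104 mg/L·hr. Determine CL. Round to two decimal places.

CL = 1.59 L/hr

CL = F × Dose / AUC_0→∞
   = 0.55 × 300 / 104 = 1.58654 L/hr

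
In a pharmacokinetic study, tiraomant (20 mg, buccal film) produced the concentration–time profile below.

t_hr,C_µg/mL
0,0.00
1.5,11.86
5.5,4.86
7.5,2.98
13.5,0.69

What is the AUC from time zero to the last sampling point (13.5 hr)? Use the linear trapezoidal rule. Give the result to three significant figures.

Trapezoidal AUC_0→13.5:
  [0→1.5]: (0.00+11.86)/2 × 1.5 = 8.895
  [1.5→5.5]: (11.86+4.86)/2 × 4 = 33.44
  [5.5→7.5]: (4.86+2.98)/2 × 2 = 7.84
  [7.5→13.5]: (2.98+0.69)/2 × 6 = 11.01
  Sum = 61.185 µg/mL·hr

AUC = 61.2 µg/mL·hr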